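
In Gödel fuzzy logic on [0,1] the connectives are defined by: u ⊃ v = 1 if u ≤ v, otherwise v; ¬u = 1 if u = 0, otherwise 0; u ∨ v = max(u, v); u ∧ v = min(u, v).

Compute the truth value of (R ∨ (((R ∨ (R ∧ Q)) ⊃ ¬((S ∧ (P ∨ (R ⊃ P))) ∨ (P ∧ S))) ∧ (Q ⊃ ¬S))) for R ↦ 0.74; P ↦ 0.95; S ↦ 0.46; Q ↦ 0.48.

0.74

(R ∧ Q) = min(0.74, 0.48) = 0.48
(R ∨ (R ∧ Q)) = max(0.74, 0.48) = 0.74
(R ⊃ P): 0.74 ≤ 0.95, so result = 1
(P ∨ (R ⊃ P)) = max(0.95, 1) = 1
(S ∧ (P ∨ (R ⊃ P))) = min(0.46, 1) = 0.46
(P ∧ S) = min(0.95, 0.46) = 0.46
((S ∧ (P ∨ (R ⊃ P))) ∨ (P ∧ S)) = max(0.46, 0.46) = 0.46
¬((S ∧ (P ∨ (R ⊃ P))) ∨ (P ∧ S)): Gödel ¬ of 0.46 = 0 (operand ≠ 0)
((R ∨ (R ∧ Q)) ⊃ ¬((S ∧ (P ∨ (R ⊃ P))) ∨ (P ∧ S))): 0.74 > 0, so result = 0
¬S: Gödel ¬ of 0.46 = 0 (operand ≠ 0)
(Q ⊃ ¬S): 0.48 > 0, so result = 0
(((R ∨ (R ∧ Q)) ⊃ ¬((S ∧ (P ∨ (R ⊃ P))) ∨ (P ∧ S))) ∧ (Q ⊃ ¬S)) = min(0, 0) = 0
(R ∨ (((R ∨ (R ∧ Q)) ⊃ ¬((S ∧ (P ∨ (R ⊃ P))) ∨ (P ∧ S))) ∧ (Q ⊃ ¬S))) = max(0.74, 0) = 0.74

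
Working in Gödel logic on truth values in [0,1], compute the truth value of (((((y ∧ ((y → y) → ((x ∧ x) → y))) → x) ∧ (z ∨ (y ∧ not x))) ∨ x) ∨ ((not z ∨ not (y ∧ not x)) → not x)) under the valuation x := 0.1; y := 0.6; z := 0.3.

0.10

(y → y): 0.6 ≤ 0.6, so result = 1
(x ∧ x) = min(0.1, 0.1) = 0.1
((x ∧ x) → y): 0.1 ≤ 0.6, so result = 1
((y → y) → ((x ∧ x) → y)): 1 ≤ 1, so result = 1
(y ∧ ((y → y) → ((x ∧ x) → y))) = min(0.6, 1) = 0.6
((y ∧ ((y → y) → ((x ∧ x) → y))) → x): 0.6 > 0.1, so result = 0.1
not x: Gödel ¬ of 0.1 = 0 (operand ≠ 0)
(y ∧ not x) = min(0.6, 0) = 0
(z ∨ (y ∧ not x)) = max(0.3, 0) = 0.3
(((y ∧ ((y → y) → ((x ∧ x) → y))) → x) ∧ (z ∨ (y ∧ not x))) = min(0.1, 0.3) = 0.1
((((y ∧ ((y → y) → ((x ∧ x) → y))) → x) ∧ (z ∨ (y ∧ not x))) ∨ x) = max(0.1, 0.1) = 0.1
not z: Gödel ¬ of 0.3 = 0 (operand ≠ 0)
not x: Gödel ¬ of 0.1 = 0 (operand ≠ 0)
(y ∧ not x) = min(0.6, 0) = 0
not (y ∧ not x): Gödel ¬ of 0 = 1 (operand is 0)
(not z ∨ not (y ∧ not x)) = max(0, 1) = 1
not x: Gödel ¬ of 0.1 = 0 (operand ≠ 0)
((not z ∨ not (y ∧ not x)) → not x): 1 > 0, so result = 0
(((((y ∧ ((y → y) → ((x ∧ x) → y))) → x) ∧ (z ∨ (y ∧ not x))) ∨ x) ∨ ((not z ∨ not (y ∧ not x)) → not x)) = max(0.1, 0) = 0.1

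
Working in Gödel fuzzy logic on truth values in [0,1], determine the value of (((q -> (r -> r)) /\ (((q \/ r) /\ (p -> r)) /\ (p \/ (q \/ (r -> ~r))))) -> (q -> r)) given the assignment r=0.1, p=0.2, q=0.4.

1.00

(r -> r): 0.1 ≤ 0.1, so result = 1
(q -> (r -> r)): 0.4 ≤ 1, so result = 1
(q \/ r) = max(0.4, 0.1) = 0.4
(p -> r): 0.2 > 0.1, so result = 0.1
((q \/ r) /\ (p -> r)) = min(0.4, 0.1) = 0.1
~r: Gödel ¬ of 0.1 = 0 (operand ≠ 0)
(r -> ~r): 0.1 > 0, so result = 0
(q \/ (r -> ~r)) = max(0.4, 0) = 0.4
(p \/ (q \/ (r -> ~r))) = max(0.2, 0.4) = 0.4
(((q \/ r) /\ (p -> r)) /\ (p \/ (q \/ (r -> ~r)))) = min(0.1, 0.4) = 0.1
((q -> (r -> r)) /\ (((q \/ r) /\ (p -> r)) /\ (p \/ (q \/ (r -> ~r))))) = min(1, 0.1) = 0.1
(q -> r): 0.4 > 0.1, so result = 0.1
(((q -> (r -> r)) /\ (((q \/ r) /\ (p -> r)) /\ (p \/ (q \/ (r -> ~r))))) -> (q -> r)): 0.1 ≤ 0.1, so result = 1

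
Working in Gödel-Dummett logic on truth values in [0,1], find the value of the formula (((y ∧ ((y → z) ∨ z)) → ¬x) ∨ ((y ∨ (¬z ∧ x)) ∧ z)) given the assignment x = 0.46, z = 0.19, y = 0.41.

0.19

(y → z): 0.41 > 0.19, so result = 0.19
((y → z) ∨ z) = max(0.19, 0.19) = 0.19
(y ∧ ((y → z) ∨ z)) = min(0.41, 0.19) = 0.19
¬x: Gödel ¬ of 0.46 = 0 (operand ≠ 0)
((y ∧ ((y → z) ∨ z)) → ¬x): 0.19 > 0, so result = 0
¬z: Gödel ¬ of 0.19 = 0 (operand ≠ 0)
(¬z ∧ x) = min(0, 0.46) = 0
(y ∨ (¬z ∧ x)) = max(0.41, 0) = 0.41
((y ∨ (¬z ∧ x)) ∧ z) = min(0.41, 0.19) = 0.19
(((y ∧ ((y → z) ∨ z)) → ¬x) ∨ ((y ∨ (¬z ∧ x)) ∧ z)) = max(0, 0.19) = 0.19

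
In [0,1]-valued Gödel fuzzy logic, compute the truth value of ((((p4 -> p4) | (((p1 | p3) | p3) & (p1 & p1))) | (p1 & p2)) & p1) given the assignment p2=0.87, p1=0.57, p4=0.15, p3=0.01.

0.57

(p4 -> p4): 0.15 ≤ 0.15, so result = 1
(p1 | p3) = max(0.57, 0.01) = 0.57
((p1 | p3) | p3) = max(0.57, 0.01) = 0.57
(p1 & p1) = min(0.57, 0.57) = 0.57
(((p1 | p3) | p3) & (p1 & p1)) = min(0.57, 0.57) = 0.57
((p4 -> p4) | (((p1 | p3) | p3) & (p1 & p1))) = max(1, 0.57) = 1
(p1 & p2) = min(0.57, 0.87) = 0.57
(((p4 -> p4) | (((p1 | p3) | p3) & (p1 & p1))) | (p1 & p2)) = max(1, 0.57) = 1
((((p4 -> p4) | (((p1 | p3) | p3) & (p1 & p1))) | (p1 & p2)) & p1) = min(1, 0.57) = 0.57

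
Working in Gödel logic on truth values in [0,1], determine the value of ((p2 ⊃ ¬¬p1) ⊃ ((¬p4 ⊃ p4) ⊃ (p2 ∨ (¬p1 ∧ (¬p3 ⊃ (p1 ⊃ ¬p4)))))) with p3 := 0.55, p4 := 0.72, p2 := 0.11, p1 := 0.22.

0.11

¬p1: Gödel ¬ of 0.22 = 0 (operand ≠ 0)
¬¬p1: Gödel ¬ of 0 = 1 (operand is 0)
(p2 ⊃ ¬¬p1): 0.11 ≤ 1, so result = 1
¬p4: Gödel ¬ of 0.72 = 0 (operand ≠ 0)
(¬p4 ⊃ p4): 0 ≤ 0.72, so result = 1
¬p1: Gödel ¬ of 0.22 = 0 (operand ≠ 0)
¬p3: Gödel ¬ of 0.55 = 0 (operand ≠ 0)
¬p4: Gödel ¬ of 0.72 = 0 (operand ≠ 0)
(p1 ⊃ ¬p4): 0.22 > 0, so result = 0
(¬p3 ⊃ (p1 ⊃ ¬p4)): 0 ≤ 0, so result = 1
(¬p1 ∧ (¬p3 ⊃ (p1 ⊃ ¬p4))) = min(0, 1) = 0
(p2 ∨ (¬p1 ∧ (¬p3 ⊃ (p1 ⊃ ¬p4)))) = max(0.11, 0) = 0.11
((¬p4 ⊃ p4) ⊃ (p2 ∨ (¬p1 ∧ (¬p3 ⊃ (p1 ⊃ ¬p4))))): 1 > 0.11, so result = 0.11
((p2 ⊃ ¬¬p1) ⊃ ((¬p4 ⊃ p4) ⊃ (p2 ∨ (¬p1 ∧ (¬p3 ⊃ (p1 ⊃ ¬p4)))))): 1 > 0.11, so result = 0.11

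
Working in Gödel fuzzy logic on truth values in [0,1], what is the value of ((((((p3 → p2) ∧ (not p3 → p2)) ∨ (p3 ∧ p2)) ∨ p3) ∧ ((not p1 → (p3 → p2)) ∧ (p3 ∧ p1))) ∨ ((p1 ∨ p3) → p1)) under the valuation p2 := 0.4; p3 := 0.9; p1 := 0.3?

(p3 → p2): 0.9 > 0.4, so result = 0.4
not p3: Gödel ¬ of 0.9 = 0 (operand ≠ 0)
(not p3 → p2): 0 ≤ 0.4, so result = 1
((p3 → p2) ∧ (not p3 → p2)) = min(0.4, 1) = 0.4
(p3 ∧ p2) = min(0.9, 0.4) = 0.4
(((p3 → p2) ∧ (not p3 → p2)) ∨ (p3 ∧ p2)) = max(0.4, 0.4) = 0.4
((((p3 → p2) ∧ (not p3 → p2)) ∨ (p3 ∧ p2)) ∨ p3) = max(0.4, 0.9) = 0.9
not p1: Gödel ¬ of 0.3 = 0 (operand ≠ 0)
(p3 → p2): 0.9 > 0.4, so result = 0.4
(not p1 → (p3 → p2)): 0 ≤ 0.4, so result = 1
(p3 ∧ p1) = min(0.9, 0.3) = 0.3
((not p1 → (p3 → p2)) ∧ (p3 ∧ p1)) = min(1, 0.3) = 0.3
(((((p3 → p2) ∧ (not p3 → p2)) ∨ (p3 ∧ p2)) ∨ p3) ∧ ((not p1 → (p3 → p2)) ∧ (p3 ∧ p1))) = min(0.9, 0.3) = 0.3
(p1 ∨ p3) = max(0.3, 0.9) = 0.9
((p1 ∨ p3) → p1): 0.9 > 0.3, so result = 0.3
((((((p3 → p2) ∧ (not p3 → p2)) ∨ (p3 ∧ p2)) ∨ p3) ∧ ((not p1 → (p3 → p2)) ∧ (p3 ∧ p1))) ∨ ((p1 ∨ p3) → p1)) = max(0.3, 0.3) = 0.3

0.30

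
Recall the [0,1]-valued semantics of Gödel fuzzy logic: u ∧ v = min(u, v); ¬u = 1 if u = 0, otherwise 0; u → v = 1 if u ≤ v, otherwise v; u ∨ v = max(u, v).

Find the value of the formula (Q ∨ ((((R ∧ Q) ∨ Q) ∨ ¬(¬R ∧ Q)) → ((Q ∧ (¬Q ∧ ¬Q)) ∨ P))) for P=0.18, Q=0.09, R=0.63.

(R ∧ Q) = min(0.63, 0.09) = 0.09
((R ∧ Q) ∨ Q) = max(0.09, 0.09) = 0.09
¬R: Gödel ¬ of 0.63 = 0 (operand ≠ 0)
(¬R ∧ Q) = min(0, 0.09) = 0
¬(¬R ∧ Q): Gödel ¬ of 0 = 1 (operand is 0)
(((R ∧ Q) ∨ Q) ∨ ¬(¬R ∧ Q)) = max(0.09, 1) = 1
¬Q: Gödel ¬ of 0.09 = 0 (operand ≠ 0)
¬Q: Gödel ¬ of 0.09 = 0 (operand ≠ 0)
(¬Q ∧ ¬Q) = min(0, 0) = 0
(Q ∧ (¬Q ∧ ¬Q)) = min(0.09, 0) = 0
((Q ∧ (¬Q ∧ ¬Q)) ∨ P) = max(0, 0.18) = 0.18
((((R ∧ Q) ∨ Q) ∨ ¬(¬R ∧ Q)) → ((Q ∧ (¬Q ∧ ¬Q)) ∨ P)): 1 > 0.18, so result = 0.18
(Q ∨ ((((R ∧ Q) ∨ Q) ∨ ¬(¬R ∧ Q)) → ((Q ∧ (¬Q ∧ ¬Q)) ∨ P))) = max(0.09, 0.18) = 0.18

0.18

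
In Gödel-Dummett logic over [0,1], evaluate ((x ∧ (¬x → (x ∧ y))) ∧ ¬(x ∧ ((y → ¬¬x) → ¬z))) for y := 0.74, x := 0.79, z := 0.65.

¬x: Gödel ¬ of 0.79 = 0 (operand ≠ 0)
(x ∧ y) = min(0.79, 0.74) = 0.74
(¬x → (x ∧ y)): 0 ≤ 0.74, so result = 1
(x ∧ (¬x → (x ∧ y))) = min(0.79, 1) = 0.79
¬x: Gödel ¬ of 0.79 = 0 (operand ≠ 0)
¬¬x: Gödel ¬ of 0 = 1 (operand is 0)
(y → ¬¬x): 0.74 ≤ 1, so result = 1
¬z: Gödel ¬ of 0.65 = 0 (operand ≠ 0)
((y → ¬¬x) → ¬z): 1 > 0, so result = 0
(x ∧ ((y → ¬¬x) → ¬z)) = min(0.79, 0) = 0
¬(x ∧ ((y → ¬¬x) → ¬z)): Gödel ¬ of 0 = 1 (operand is 0)
((x ∧ (¬x → (x ∧ y))) ∧ ¬(x ∧ ((y → ¬¬x) → ¬z))) = min(0.79, 1) = 0.79

0.79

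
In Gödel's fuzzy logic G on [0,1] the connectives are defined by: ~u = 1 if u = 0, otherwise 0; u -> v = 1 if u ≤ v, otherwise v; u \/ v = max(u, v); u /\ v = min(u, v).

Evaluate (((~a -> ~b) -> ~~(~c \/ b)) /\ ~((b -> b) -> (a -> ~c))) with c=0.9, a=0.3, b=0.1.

1.00

~a: Gödel ¬ of 0.3 = 0 (operand ≠ 0)
~b: Gödel ¬ of 0.1 = 0 (operand ≠ 0)
(~a -> ~b): 0 ≤ 0, so result = 1
~c: Gödel ¬ of 0.9 = 0 (operand ≠ 0)
(~c \/ b) = max(0, 0.1) = 0.1
~(~c \/ b): Gödel ¬ of 0.1 = 0 (operand ≠ 0)
~~(~c \/ b): Gödel ¬ of 0 = 1 (operand is 0)
((~a -> ~b) -> ~~(~c \/ b)): 1 ≤ 1, so result = 1
(b -> b): 0.1 ≤ 0.1, so result = 1
~c: Gödel ¬ of 0.9 = 0 (operand ≠ 0)
(a -> ~c): 0.3 > 0, so result = 0
((b -> b) -> (a -> ~c)): 1 > 0, so result = 0
~((b -> b) -> (a -> ~c)): Gödel ¬ of 0 = 1 (operand is 0)
(((~a -> ~b) -> ~~(~c \/ b)) /\ ~((b -> b) -> (a -> ~c))) = min(1, 1) = 1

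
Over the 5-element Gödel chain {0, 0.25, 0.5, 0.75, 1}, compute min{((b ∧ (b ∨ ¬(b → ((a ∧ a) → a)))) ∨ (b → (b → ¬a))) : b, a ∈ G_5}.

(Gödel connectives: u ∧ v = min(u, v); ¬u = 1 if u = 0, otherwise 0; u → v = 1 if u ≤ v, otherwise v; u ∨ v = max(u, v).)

0.25

The minimum is attained at b = 0.25, a = 0.25:
  (a ∧ a) = min(0.25, 0.25) = 0.25
  ((a ∧ a) → a): 0.25 ≤ 0.25, so result = 1
  (b → ((a ∧ a) → a)): 0.25 ≤ 1, so result = 1
  ¬(b → ((a ∧ a) → a)): Gödel ¬ of 1 = 0 (operand ≠ 0)
  (b ∨ ¬(b → ((a ∧ a) → a))) = max(0.25, 0) = 0.25
  (b ∧ (b ∨ ¬(b → ((a ∧ a) → a)))) = min(0.25, 0.25) = 0.25
  ¬a: Gödel ¬ of 0.25 = 0 (operand ≠ 0)
  (b → ¬a): 0.25 > 0, so result = 0
  (b → (b → ¬a)): 0.25 > 0, so result = 0
  ((b ∧ (b ∨ ¬(b → ((a ∧ a) → a)))) ∨ (b → (b → ¬a))) = max(0.25, 0) = 0.25
Checking all 25 assignments confirms none give a value below 0.25.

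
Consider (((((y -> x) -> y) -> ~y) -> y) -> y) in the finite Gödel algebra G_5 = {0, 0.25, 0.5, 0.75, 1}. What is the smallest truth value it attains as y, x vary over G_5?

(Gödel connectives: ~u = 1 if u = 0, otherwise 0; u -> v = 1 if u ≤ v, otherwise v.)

0.25

The minimum is attained at y = 0.25, x = 0:
  (y -> x): 0.25 > 0, so result = 0
  ((y -> x) -> y): 0 ≤ 0.25, so result = 1
  ~y: Gödel ¬ of 0.25 = 0 (operand ≠ 0)
  (((y -> x) -> y) -> ~y): 1 > 0, so result = 0
  ((((y -> x) -> y) -> ~y) -> y): 0 ≤ 0.25, so result = 1
  (((((y -> x) -> y) -> ~y) -> y) -> y): 1 > 0.25, so result = 0.25
Checking all 25 assignments confirms none give a value below 0.25.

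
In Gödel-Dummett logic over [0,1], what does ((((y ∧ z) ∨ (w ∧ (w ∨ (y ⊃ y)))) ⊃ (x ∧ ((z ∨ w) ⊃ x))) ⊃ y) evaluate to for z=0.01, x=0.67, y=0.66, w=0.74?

(y ∧ z) = min(0.66, 0.01) = 0.01
(y ⊃ y): 0.66 ≤ 0.66, so result = 1
(w ∨ (y ⊃ y)) = max(0.74, 1) = 1
(w ∧ (w ∨ (y ⊃ y))) = min(0.74, 1) = 0.74
((y ∧ z) ∨ (w ∧ (w ∨ (y ⊃ y)))) = max(0.01, 0.74) = 0.74
(z ∨ w) = max(0.01, 0.74) = 0.74
((z ∨ w) ⊃ x): 0.74 > 0.67, so result = 0.67
(x ∧ ((z ∨ w) ⊃ x)) = min(0.67, 0.67) = 0.67
(((y ∧ z) ∨ (w ∧ (w ∨ (y ⊃ y)))) ⊃ (x ∧ ((z ∨ w) ⊃ x))): 0.74 > 0.67, so result = 0.67
((((y ∧ z) ∨ (w ∧ (w ∨ (y ⊃ y)))) ⊃ (x ∧ ((z ∨ w) ⊃ x))) ⊃ y): 0.67 > 0.66, so result = 0.66

0.66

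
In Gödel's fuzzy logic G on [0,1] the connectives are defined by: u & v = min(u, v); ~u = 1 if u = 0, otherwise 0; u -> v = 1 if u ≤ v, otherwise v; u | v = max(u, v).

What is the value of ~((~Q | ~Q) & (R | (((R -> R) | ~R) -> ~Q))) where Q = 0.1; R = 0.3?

~Q: Gödel ¬ of 0.1 = 0 (operand ≠ 0)
~Q: Gödel ¬ of 0.1 = 0 (operand ≠ 0)
(~Q | ~Q) = max(0, 0) = 0
(R -> R): 0.3 ≤ 0.3, so result = 1
~R: Gödel ¬ of 0.3 = 0 (operand ≠ 0)
((R -> R) | ~R) = max(1, 0) = 1
~Q: Gödel ¬ of 0.1 = 0 (operand ≠ 0)
(((R -> R) | ~R) -> ~Q): 1 > 0, so result = 0
(R | (((R -> R) | ~R) -> ~Q)) = max(0.3, 0) = 0.3
((~Q | ~Q) & (R | (((R -> R) | ~R) -> ~Q))) = min(0, 0.3) = 0
~((~Q | ~Q) & (R | (((R -> R) | ~R) -> ~Q))): Gödel ¬ of 0 = 1 (operand is 0)

1.00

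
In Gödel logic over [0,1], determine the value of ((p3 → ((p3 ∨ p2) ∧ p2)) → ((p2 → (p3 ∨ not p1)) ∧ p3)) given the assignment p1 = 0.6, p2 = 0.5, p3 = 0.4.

(p3 ∨ p2) = max(0.4, 0.5) = 0.5
((p3 ∨ p2) ∧ p2) = min(0.5, 0.5) = 0.5
(p3 → ((p3 ∨ p2) ∧ p2)): 0.4 ≤ 0.5, so result = 1
not p1: Gödel ¬ of 0.6 = 0 (operand ≠ 0)
(p3 ∨ not p1) = max(0.4, 0) = 0.4
(p2 → (p3 ∨ not p1)): 0.5 > 0.4, so result = 0.4
((p2 → (p3 ∨ not p1)) ∧ p3) = min(0.4, 0.4) = 0.4
((p3 → ((p3 ∨ p2) ∧ p2)) → ((p2 → (p3 ∨ not p1)) ∧ p3)): 1 > 0.4, so result = 0.4

0.40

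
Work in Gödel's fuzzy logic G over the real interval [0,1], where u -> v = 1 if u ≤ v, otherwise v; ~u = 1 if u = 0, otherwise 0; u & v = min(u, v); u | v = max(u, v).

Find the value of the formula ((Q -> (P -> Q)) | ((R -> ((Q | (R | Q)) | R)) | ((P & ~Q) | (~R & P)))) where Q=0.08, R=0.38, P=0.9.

(P -> Q): 0.9 > 0.08, so result = 0.08
(Q -> (P -> Q)): 0.08 ≤ 0.08, so result = 1
(R | Q) = max(0.38, 0.08) = 0.38
(Q | (R | Q)) = max(0.08, 0.38) = 0.38
((Q | (R | Q)) | R) = max(0.38, 0.38) = 0.38
(R -> ((Q | (R | Q)) | R)): 0.38 ≤ 0.38, so result = 1
~Q: Gödel ¬ of 0.08 = 0 (operand ≠ 0)
(P & ~Q) = min(0.9, 0) = 0
~R: Gödel ¬ of 0.38 = 0 (operand ≠ 0)
(~R & P) = min(0, 0.9) = 0
((P & ~Q) | (~R & P)) = max(0, 0) = 0
((R -> ((Q | (R | Q)) | R)) | ((P & ~Q) | (~R & P))) = max(1, 0) = 1
((Q -> (P -> Q)) | ((R -> ((Q | (R | Q)) | R)) | ((P & ~Q) | (~R & P)))) = max(1, 1) = 1

1.00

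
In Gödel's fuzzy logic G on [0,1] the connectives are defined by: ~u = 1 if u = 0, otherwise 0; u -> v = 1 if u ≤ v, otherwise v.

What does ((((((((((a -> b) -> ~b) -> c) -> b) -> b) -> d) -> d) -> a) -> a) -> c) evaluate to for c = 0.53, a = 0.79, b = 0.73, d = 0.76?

0.53

(a -> b): 0.79 > 0.73, so result = 0.73
~b: Gödel ¬ of 0.73 = 0 (operand ≠ 0)
((a -> b) -> ~b): 0.73 > 0, so result = 0
(((a -> b) -> ~b) -> c): 0 ≤ 0.53, so result = 1
((((a -> b) -> ~b) -> c) -> b): 1 > 0.73, so result = 0.73
(((((a -> b) -> ~b) -> c) -> b) -> b): 0.73 ≤ 0.73, so result = 1
((((((a -> b) -> ~b) -> c) -> b) -> b) -> d): 1 > 0.76, so result = 0.76
(((((((a -> b) -> ~b) -> c) -> b) -> b) -> d) -> d): 0.76 ≤ 0.76, so result = 1
((((((((a -> b) -> ~b) -> c) -> b) -> b) -> d) -> d) -> a): 1 > 0.79, so result = 0.79
(((((((((a -> b) -> ~b) -> c) -> b) -> b) -> d) -> d) -> a) -> a): 0.79 ≤ 0.79, so result = 1
((((((((((a -> b) -> ~b) -> c) -> b) -> b) -> d) -> d) -> a) -> a) -> c): 1 > 0.53, so result = 0.53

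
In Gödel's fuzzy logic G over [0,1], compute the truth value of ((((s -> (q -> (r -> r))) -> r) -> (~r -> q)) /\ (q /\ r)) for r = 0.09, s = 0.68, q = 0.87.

0.09

(r -> r): 0.09 ≤ 0.09, so result = 1
(q -> (r -> r)): 0.87 ≤ 1, so result = 1
(s -> (q -> (r -> r))): 0.68 ≤ 1, so result = 1
((s -> (q -> (r -> r))) -> r): 1 > 0.09, so result = 0.09
~r: Gödel ¬ of 0.09 = 0 (operand ≠ 0)
(~r -> q): 0 ≤ 0.87, so result = 1
(((s -> (q -> (r -> r))) -> r) -> (~r -> q)): 0.09 ≤ 1, so result = 1
(q /\ r) = min(0.87, 0.09) = 0.09
((((s -> (q -> (r -> r))) -> r) -> (~r -> q)) /\ (q /\ r)) = min(1, 0.09) = 0.09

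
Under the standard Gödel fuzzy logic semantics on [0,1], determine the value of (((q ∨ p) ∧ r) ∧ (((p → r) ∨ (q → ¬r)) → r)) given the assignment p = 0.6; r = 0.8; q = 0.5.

0.60

(q ∨ p) = max(0.5, 0.6) = 0.6
((q ∨ p) ∧ r) = min(0.6, 0.8) = 0.6
(p → r): 0.6 ≤ 0.8, so result = 1
¬r: Gödel ¬ of 0.8 = 0 (operand ≠ 0)
(q → ¬r): 0.5 > 0, so result = 0
((p → r) ∨ (q → ¬r)) = max(1, 0) = 1
(((p → r) ∨ (q → ¬r)) → r): 1 > 0.8, so result = 0.8
(((q ∨ p) ∧ r) ∧ (((p → r) ∨ (q → ¬r)) → r)) = min(0.6, 0.8) = 0.6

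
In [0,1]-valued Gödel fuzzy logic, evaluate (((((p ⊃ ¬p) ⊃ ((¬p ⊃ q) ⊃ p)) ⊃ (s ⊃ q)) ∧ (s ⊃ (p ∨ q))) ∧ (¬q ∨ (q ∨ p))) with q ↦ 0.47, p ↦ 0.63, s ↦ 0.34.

0.63

¬p: Gödel ¬ of 0.63 = 0 (operand ≠ 0)
(p ⊃ ¬p): 0.63 > 0, so result = 0
¬p: Gödel ¬ of 0.63 = 0 (operand ≠ 0)
(¬p ⊃ q): 0 ≤ 0.47, so result = 1
((¬p ⊃ q) ⊃ p): 1 > 0.63, so result = 0.63
((p ⊃ ¬p) ⊃ ((¬p ⊃ q) ⊃ p)): 0 ≤ 0.63, so result = 1
(s ⊃ q): 0.34 ≤ 0.47, so result = 1
(((p ⊃ ¬p) ⊃ ((¬p ⊃ q) ⊃ p)) ⊃ (s ⊃ q)): 1 ≤ 1, so result = 1
(p ∨ q) = max(0.63, 0.47) = 0.63
(s ⊃ (p ∨ q)): 0.34 ≤ 0.63, so result = 1
((((p ⊃ ¬p) ⊃ ((¬p ⊃ q) ⊃ p)) ⊃ (s ⊃ q)) ∧ (s ⊃ (p ∨ q))) = min(1, 1) = 1
¬q: Gödel ¬ of 0.47 = 0 (operand ≠ 0)
(q ∨ p) = max(0.47, 0.63) = 0.63
(¬q ∨ (q ∨ p)) = max(0, 0.63) = 0.63
(((((p ⊃ ¬p) ⊃ ((¬p ⊃ q) ⊃ p)) ⊃ (s ⊃ q)) ∧ (s ⊃ (p ∨ q))) ∧ (¬q ∨ (q ∨ p))) = min(1, 0.63) = 0.63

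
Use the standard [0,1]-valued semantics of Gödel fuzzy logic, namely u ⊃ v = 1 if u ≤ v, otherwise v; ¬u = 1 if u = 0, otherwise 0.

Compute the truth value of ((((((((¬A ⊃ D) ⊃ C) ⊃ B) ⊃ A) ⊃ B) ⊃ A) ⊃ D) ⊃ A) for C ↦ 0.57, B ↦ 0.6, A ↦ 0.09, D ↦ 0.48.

0.09

¬A: Gödel ¬ of 0.09 = 0 (operand ≠ 0)
(¬A ⊃ D): 0 ≤ 0.48, so result = 1
((¬A ⊃ D) ⊃ C): 1 > 0.57, so result = 0.57
(((¬A ⊃ D) ⊃ C) ⊃ B): 0.57 ≤ 0.6, so result = 1
((((¬A ⊃ D) ⊃ C) ⊃ B) ⊃ A): 1 > 0.09, so result = 0.09
(((((¬A ⊃ D) ⊃ C) ⊃ B) ⊃ A) ⊃ B): 0.09 ≤ 0.6, so result = 1
((((((¬A ⊃ D) ⊃ C) ⊃ B) ⊃ A) ⊃ B) ⊃ A): 1 > 0.09, so result = 0.09
(((((((¬A ⊃ D) ⊃ C) ⊃ B) ⊃ A) ⊃ B) ⊃ A) ⊃ D): 0.09 ≤ 0.48, so result = 1
((((((((¬A ⊃ D) ⊃ C) ⊃ B) ⊃ A) ⊃ B) ⊃ A) ⊃ D) ⊃ A): 1 > 0.09, so result = 0.09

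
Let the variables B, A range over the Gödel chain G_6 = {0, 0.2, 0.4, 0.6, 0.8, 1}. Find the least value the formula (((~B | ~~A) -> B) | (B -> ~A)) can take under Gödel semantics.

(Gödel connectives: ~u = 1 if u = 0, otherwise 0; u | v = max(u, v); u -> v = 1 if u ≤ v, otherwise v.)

0.20

The minimum is attained at B = 0.2, A = 0.2:
  ~B: Gödel ¬ of 0.2 = 0 (operand ≠ 0)
  ~A: Gödel ¬ of 0.2 = 0 (operand ≠ 0)
  ~~A: Gödel ¬ of 0 = 1 (operand is 0)
  (~B | ~~A) = max(0, 1) = 1
  ((~B | ~~A) -> B): 1 > 0.2, so result = 0.2
  ~A: Gödel ¬ of 0.2 = 0 (operand ≠ 0)
  (B -> ~A): 0.2 > 0, so result = 0
  (((~B | ~~A) -> B) | (B -> ~A)) = max(0.2, 0) = 0.2
Checking all 36 assignments confirms none give a value below 0.20.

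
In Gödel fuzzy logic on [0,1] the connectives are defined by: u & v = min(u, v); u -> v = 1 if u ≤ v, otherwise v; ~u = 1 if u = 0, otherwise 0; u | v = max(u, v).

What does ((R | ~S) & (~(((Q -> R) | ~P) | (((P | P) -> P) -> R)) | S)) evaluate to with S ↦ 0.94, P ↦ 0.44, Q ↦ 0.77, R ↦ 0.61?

~S: Gödel ¬ of 0.94 = 0 (operand ≠ 0)
(R | ~S) = max(0.61, 0) = 0.61
(Q -> R): 0.77 > 0.61, so result = 0.61
~P: Gödel ¬ of 0.44 = 0 (operand ≠ 0)
((Q -> R) | ~P) = max(0.61, 0) = 0.61
(P | P) = max(0.44, 0.44) = 0.44
((P | P) -> P): 0.44 ≤ 0.44, so result = 1
(((P | P) -> P) -> R): 1 > 0.61, so result = 0.61
(((Q -> R) | ~P) | (((P | P) -> P) -> R)) = max(0.61, 0.61) = 0.61
~(((Q -> R) | ~P) | (((P | P) -> P) -> R)): Gödel ¬ of 0.61 = 0 (operand ≠ 0)
(~(((Q -> R) | ~P) | (((P | P) -> P) -> R)) | S) = max(0, 0.94) = 0.94
((R | ~S) & (~(((Q -> R) | ~P) | (((P | P) -> P) -> R)) | S)) = min(0.61, 0.94) = 0.61

0.61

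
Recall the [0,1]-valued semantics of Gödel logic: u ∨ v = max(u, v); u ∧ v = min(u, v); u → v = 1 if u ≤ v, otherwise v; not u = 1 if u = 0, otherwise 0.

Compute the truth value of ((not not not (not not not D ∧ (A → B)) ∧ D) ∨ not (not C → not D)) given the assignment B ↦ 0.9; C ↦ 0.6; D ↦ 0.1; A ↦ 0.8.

0.10

not D: Gödel ¬ of 0.1 = 0 (operand ≠ 0)
not not D: Gödel ¬ of 0 = 1 (operand is 0)
not not not D: Gödel ¬ of 1 = 0 (operand ≠ 0)
(A → B): 0.8 ≤ 0.9, so result = 1
(not not not D ∧ (A → B)) = min(0, 1) = 0
not (not not not D ∧ (A → B)): Gödel ¬ of 0 = 1 (operand is 0)
not not (not not not D ∧ (A → B)): Gödel ¬ of 1 = 0 (operand ≠ 0)
not not not (not not not D ∧ (A → B)): Gödel ¬ of 0 = 1 (operand is 0)
(not not not (not not not D ∧ (A → B)) ∧ D) = min(1, 0.1) = 0.1
not C: Gödel ¬ of 0.6 = 0 (operand ≠ 0)
not D: Gödel ¬ of 0.1 = 0 (operand ≠ 0)
(not C → not D): 0 ≤ 0, so result = 1
not (not C → not D): Gödel ¬ of 1 = 0 (operand ≠ 0)
((not not not (not not not D ∧ (A → B)) ∧ D) ∨ not (not C → not D)) = max(0.1, 0) = 0.1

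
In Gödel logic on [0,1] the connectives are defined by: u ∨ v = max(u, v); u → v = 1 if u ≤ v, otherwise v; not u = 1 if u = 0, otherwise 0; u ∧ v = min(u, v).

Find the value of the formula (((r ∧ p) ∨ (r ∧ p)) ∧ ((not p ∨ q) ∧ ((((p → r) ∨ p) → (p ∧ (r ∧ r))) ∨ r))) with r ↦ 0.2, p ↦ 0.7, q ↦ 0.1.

0.10

(r ∧ p) = min(0.2, 0.7) = 0.2
(r ∧ p) = min(0.2, 0.7) = 0.2
((r ∧ p) ∨ (r ∧ p)) = max(0.2, 0.2) = 0.2
not p: Gödel ¬ of 0.7 = 0 (operand ≠ 0)
(not p ∨ q) = max(0, 0.1) = 0.1
(p → r): 0.7 > 0.2, so result = 0.2
((p → r) ∨ p) = max(0.2, 0.7) = 0.7
(r ∧ r) = min(0.2, 0.2) = 0.2
(p ∧ (r ∧ r)) = min(0.7, 0.2) = 0.2
(((p → r) ∨ p) → (p ∧ (r ∧ r))): 0.7 > 0.2, so result = 0.2
((((p → r) ∨ p) → (p ∧ (r ∧ r))) ∨ r) = max(0.2, 0.2) = 0.2
((not p ∨ q) ∧ ((((p → r) ∨ p) → (p ∧ (r ∧ r))) ∨ r)) = min(0.1, 0.2) = 0.1
(((r ∧ p) ∨ (r ∧ p)) ∧ ((not p ∨ q) ∧ ((((p → r) ∨ p) → (p ∧ (r ∧ r))) ∨ r))) = min(0.2, 0.1) = 0.1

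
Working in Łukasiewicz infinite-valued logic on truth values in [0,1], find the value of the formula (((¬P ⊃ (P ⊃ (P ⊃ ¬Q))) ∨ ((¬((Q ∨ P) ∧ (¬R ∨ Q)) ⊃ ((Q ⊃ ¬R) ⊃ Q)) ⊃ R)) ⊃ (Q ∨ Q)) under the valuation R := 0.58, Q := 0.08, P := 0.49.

¬P: Łukasiewicz ¬ gives 1 − 0.49 = 0.51
¬Q: Łukasiewicz ¬ gives 1 − 0.08 = 0.92
(P ⊃ ¬Q): min(1, 1 − 0.49 + 0.92) = 1
(P ⊃ (P ⊃ ¬Q)): min(1, 1 − 0.49 + 1) = 1
(¬P ⊃ (P ⊃ (P ⊃ ¬Q))): min(1, 1 − 0.51 + 1) = 1
(Q ∨ P) = max(0.08, 0.49) = 0.49
¬R: Łukasiewicz ¬ gives 1 − 0.58 = 0.42
(¬R ∨ Q) = max(0.42, 0.08) = 0.42
((Q ∨ P) ∧ (¬R ∨ Q)) = min(0.49, 0.42) = 0.42
¬((Q ∨ P) ∧ (¬R ∨ Q)): Łukasiewicz ¬ gives 1 − 0.42 = 0.58
¬R: Łukasiewicz ¬ gives 1 − 0.58 = 0.42
(Q ⊃ ¬R): min(1, 1 − 0.08 + 0.42) = 1
((Q ⊃ ¬R) ⊃ Q): min(1, 1 − 1 + 0.08) = 0.08
(¬((Q ∨ P) ∧ (¬R ∨ Q)) ⊃ ((Q ⊃ ¬R) ⊃ Q)): min(1, 1 − 0.58 + 0.08) = 0.5
((¬((Q ∨ P) ∧ (¬R ∨ Q)) ⊃ ((Q ⊃ ¬R) ⊃ Q)) ⊃ R): min(1, 1 − 0.5 + 0.58) = 1
((¬P ⊃ (P ⊃ (P ⊃ ¬Q))) ∨ ((¬((Q ∨ P) ∧ (¬R ∨ Q)) ⊃ ((Q ⊃ ¬R) ⊃ Q)) ⊃ R)) = max(1, 1) = 1
(Q ∨ Q) = max(0.08, 0.08) = 0.08
(((¬P ⊃ (P ⊃ (P ⊃ ¬Q))) ∨ ((¬((Q ∨ P) ∧ (¬R ∨ Q)) ⊃ ((Q ⊃ ¬R) ⊃ Q)) ⊃ R)) ⊃ (Q ∨ Q)): min(1, 1 − 1 + 0.08) = 0.08

0.08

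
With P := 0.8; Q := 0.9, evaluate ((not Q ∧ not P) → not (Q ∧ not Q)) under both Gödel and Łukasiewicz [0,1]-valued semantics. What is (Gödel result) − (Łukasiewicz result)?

Gödel evaluation:
  not Q: Gödel ¬ of 0.9 = 0 (operand ≠ 0)
  not P: Gödel ¬ of 0.8 = 0 (operand ≠ 0)
  (not Q ∧ not P) = min(0, 0) = 0
  not Q: Gödel ¬ of 0.9 = 0 (operand ≠ 0)
  (Q ∧ not Q) = min(0.9, 0) = 0
  not (Q ∧ not Q): Gödel ¬ of 0 = 1 (operand is 0)
  ((not Q ∧ not P) → not (Q ∧ not Q)): 0 ≤ 1, so result = 1
  Gödel value = 1
Łukasiewicz evaluation:
  not Q: Łukasiewicz ¬ gives 1 − 0.9 = 0.1
  not P: Łukasiewicz ¬ gives 1 − 0.8 = 0.2
  (not Q ∧ not P) = min(0.1, 0.2) = 0.1
  not Q: Łukasiewicz ¬ gives 1 − 0.9 = 0.1
  (Q ∧ not Q) = min(0.9, 0.1) = 0.1
  not (Q ∧ not Q): Łukasiewicz ¬ gives 1 − 0.1 = 0.9
  ((not Q ∧ not P) → not (Q ∧ not Q)): min(1, 1 − 0.1 + 0.9) = 1
  Łukasiewicz value = 1
Difference: 1 − 1 = 0.00

0.00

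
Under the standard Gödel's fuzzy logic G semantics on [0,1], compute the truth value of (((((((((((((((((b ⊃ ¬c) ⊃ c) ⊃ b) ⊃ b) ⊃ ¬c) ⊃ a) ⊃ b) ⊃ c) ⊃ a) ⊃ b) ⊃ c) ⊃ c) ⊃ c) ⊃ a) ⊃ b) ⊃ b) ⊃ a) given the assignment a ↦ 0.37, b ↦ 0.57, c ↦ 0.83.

0.37

¬c: Gödel ¬ of 0.83 = 0 (operand ≠ 0)
(b ⊃ ¬c): 0.57 > 0, so result = 0
((b ⊃ ¬c) ⊃ c): 0 ≤ 0.83, so result = 1
(((b ⊃ ¬c) ⊃ c) ⊃ b): 1 > 0.57, so result = 0.57
((((b ⊃ ¬c) ⊃ c) ⊃ b) ⊃ b): 0.57 ≤ 0.57, so result = 1
¬c: Gödel ¬ of 0.83 = 0 (operand ≠ 0)
(((((b ⊃ ¬c) ⊃ c) ⊃ b) ⊃ b) ⊃ ¬c): 1 > 0, so result = 0
((((((b ⊃ ¬c) ⊃ c) ⊃ b) ⊃ b) ⊃ ¬c) ⊃ a): 0 ≤ 0.37, so result = 1
(((((((b ⊃ ¬c) ⊃ c) ⊃ b) ⊃ b) ⊃ ¬c) ⊃ a) ⊃ b): 1 > 0.57, so result = 0.57
((((((((b ⊃ ¬c) ⊃ c) ⊃ b) ⊃ b) ⊃ ¬c) ⊃ a) ⊃ b) ⊃ c): 0.57 ≤ 0.83, so result = 1
(((((((((b ⊃ ¬c) ⊃ c) ⊃ b) ⊃ b) ⊃ ¬c) ⊃ a) ⊃ b) ⊃ c) ⊃ a): 1 > 0.37, so result = 0.37
((((((((((b ⊃ ¬c) ⊃ c) ⊃ b) ⊃ b) ⊃ ¬c) ⊃ a) ⊃ b) ⊃ c) ⊃ a) ⊃ b): 0.37 ≤ 0.57, so result = 1
(((((((((((b ⊃ ¬c) ⊃ c) ⊃ b) ⊃ b) ⊃ ¬c) ⊃ a) ⊃ b) ⊃ c) ⊃ a) ⊃ b) ⊃ c): 1 > 0.83, so result = 0.83
((((((((((((b ⊃ ¬c) ⊃ c) ⊃ b) ⊃ b) ⊃ ¬c) ⊃ a) ⊃ b) ⊃ c) ⊃ a) ⊃ b) ⊃ c) ⊃ c): 0.83 ≤ 0.83, so result = 1
(((((((((((((b ⊃ ¬c) ⊃ c) ⊃ b) ⊃ b) ⊃ ¬c) ⊃ a) ⊃ b) ⊃ c) ⊃ a) ⊃ b) ⊃ c) ⊃ c) ⊃ c): 1 > 0.83, so result = 0.83
((((((((((((((b ⊃ ¬c) ⊃ c) ⊃ b) ⊃ b) ⊃ ¬c) ⊃ a) ⊃ b) ⊃ c) ⊃ a) ⊃ b) ⊃ c) ⊃ c) ⊃ c) ⊃ a): 0.83 > 0.37, so result = 0.37
(((((((((((((((b ⊃ ¬c) ⊃ c) ⊃ b) ⊃ b) ⊃ ¬c) ⊃ a) ⊃ b) ⊃ c) ⊃ a) ⊃ b) ⊃ c) ⊃ c) ⊃ c) ⊃ a) ⊃ b): 0.37 ≤ 0.57, so result = 1
((((((((((((((((b ⊃ ¬c) ⊃ c) ⊃ b) ⊃ b) ⊃ ¬c) ⊃ a) ⊃ b) ⊃ c) ⊃ a) ⊃ b) ⊃ c) ⊃ c) ⊃ c) ⊃ a) ⊃ b) ⊃ b): 1 > 0.57, so result = 0.57
(((((((((((((((((b ⊃ ¬c) ⊃ c) ⊃ b) ⊃ b) ⊃ ¬c) ⊃ a) ⊃ b) ⊃ c) ⊃ a) ⊃ b) ⊃ c) ⊃ c) ⊃ c) ⊃ a) ⊃ b) ⊃ b) ⊃ a): 0.57 > 0.37, so result = 0.37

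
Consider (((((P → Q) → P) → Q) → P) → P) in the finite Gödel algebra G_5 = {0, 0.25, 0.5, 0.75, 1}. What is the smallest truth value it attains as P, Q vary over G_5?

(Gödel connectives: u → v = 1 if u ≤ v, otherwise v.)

The minimum is attained at P = 0.25, Q = 0:
  (P → Q): 0.25 > 0, so result = 0
  ((P → Q) → P): 0 ≤ 0.25, so result = 1
  (((P → Q) → P) → Q): 1 > 0, so result = 0
  ((((P → Q) → P) → Q) → P): 0 ≤ 0.25, so result = 1
  (((((P → Q) → P) → Q) → P) → P): 1 > 0.25, so result = 0.25
Checking all 25 assignments confirms none give a value below 0.25.

0.25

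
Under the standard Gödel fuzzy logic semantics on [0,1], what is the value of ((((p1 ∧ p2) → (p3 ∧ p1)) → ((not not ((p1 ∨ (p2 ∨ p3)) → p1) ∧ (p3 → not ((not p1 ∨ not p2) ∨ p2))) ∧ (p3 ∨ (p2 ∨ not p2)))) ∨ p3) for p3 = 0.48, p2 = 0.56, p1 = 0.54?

0.48

(p1 ∧ p2) = min(0.54, 0.56) = 0.54
(p3 ∧ p1) = min(0.48, 0.54) = 0.48
((p1 ∧ p2) → (p3 ∧ p1)): 0.54 > 0.48, so result = 0.48
(p2 ∨ p3) = max(0.56, 0.48) = 0.56
(p1 ∨ (p2 ∨ p3)) = max(0.54, 0.56) = 0.56
((p1 ∨ (p2 ∨ p3)) → p1): 0.56 > 0.54, so result = 0.54
not ((p1 ∨ (p2 ∨ p3)) → p1): Gödel ¬ of 0.54 = 0 (operand ≠ 0)
not not ((p1 ∨ (p2 ∨ p3)) → p1): Gödel ¬ of 0 = 1 (operand is 0)
not p1: Gödel ¬ of 0.54 = 0 (operand ≠ 0)
not p2: Gödel ¬ of 0.56 = 0 (operand ≠ 0)
(not p1 ∨ not p2) = max(0, 0) = 0
((not p1 ∨ not p2) ∨ p2) = max(0, 0.56) = 0.56
not ((not p1 ∨ not p2) ∨ p2): Gödel ¬ of 0.56 = 0 (operand ≠ 0)
(p3 → not ((not p1 ∨ not p2) ∨ p2)): 0.48 > 0, so result = 0
(not not ((p1 ∨ (p2 ∨ p3)) → p1) ∧ (p3 → not ((not p1 ∨ not p2) ∨ p2))) = min(1, 0) = 0
not p2: Gödel ¬ of 0.56 = 0 (operand ≠ 0)
(p2 ∨ not p2) = max(0.56, 0) = 0.56
(p3 ∨ (p2 ∨ not p2)) = max(0.48, 0.56) = 0.56
((not not ((p1 ∨ (p2 ∨ p3)) → p1) ∧ (p3 → not ((not p1 ∨ not p2) ∨ p2))) ∧ (p3 ∨ (p2 ∨ not p2))) = min(0, 0.56) = 0
(((p1 ∧ p2) → (p3 ∧ p1)) → ((not not ((p1 ∨ (p2 ∨ p3)) → p1) ∧ (p3 → not ((not p1 ∨ not p2) ∨ p2))) ∧ (p3 ∨ (p2 ∨ not p2)))): 0.48 > 0, so result = 0
((((p1 ∧ p2) → (p3 ∧ p1)) → ((not not ((p1 ∨ (p2 ∨ p3)) → p1) ∧ (p3 → not ((not p1 ∨ not p2) ∨ p2))) ∧ (p3 ∨ (p2 ∨ not p2)))) ∨ p3) = max(0, 0.48) = 0.48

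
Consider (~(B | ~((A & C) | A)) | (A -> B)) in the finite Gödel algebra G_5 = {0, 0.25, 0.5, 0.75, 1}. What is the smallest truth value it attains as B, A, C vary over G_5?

0.25

The minimum is attained at B = 0.25, A = 0.5, C = 0:
  (A & C) = min(0.5, 0) = 0
  ((A & C) | A) = max(0, 0.5) = 0.5
  ~((A & C) | A): Gödel ¬ of 0.5 = 0 (operand ≠ 0)
  (B | ~((A & C) | A)) = max(0.25, 0) = 0.25
  ~(B | ~((A & C) | A)): Gödel ¬ of 0.25 = 0 (operand ≠ 0)
  (A -> B): 0.5 > 0.25, so result = 0.25
  (~(B | ~((A & C) | A)) | (A -> B)) = max(0, 0.25) = 0.25
Checking all 125 assignments confirms none give a value below 0.25.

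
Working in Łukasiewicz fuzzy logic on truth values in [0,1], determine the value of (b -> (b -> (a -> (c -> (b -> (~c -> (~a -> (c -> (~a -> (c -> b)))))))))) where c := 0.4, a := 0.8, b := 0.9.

~c: Łukasiewicz ¬ gives 1 − 0.4 = 0.6
~a: Łukasiewicz ¬ gives 1 − 0.8 = 0.2
~a: Łukasiewicz ¬ gives 1 − 0.8 = 0.2
(c -> b): min(1, 1 − 0.4 + 0.9) = 1
(~a -> (c -> b)): min(1, 1 − 0.2 + 1) = 1
(c -> (~a -> (c -> b))): min(1, 1 − 0.4 + 1) = 1
(~a -> (c -> (~a -> (c -> b)))): min(1, 1 − 0.2 + 1) = 1
(~c -> (~a -> (c -> (~a -> (c -> b))))): min(1, 1 − 0.6 + 1) = 1
(b -> (~c -> (~a -> (c -> (~a -> (c -> b)))))): min(1, 1 − 0.9 + 1) = 1
(c -> (b -> (~c -> (~a -> (c -> (~a -> (c -> b))))))): min(1, 1 − 0.4 + 1) = 1
(a -> (c -> (b -> (~c -> (~a -> (c -> (~a -> (c -> b)))))))): min(1, 1 − 0.8 + 1) = 1
(b -> (a -> (c -> (b -> (~c -> (~a -> (c -> (~a -> (c -> b))))))))): min(1, 1 − 0.9 + 1) = 1
(b -> (b -> (a -> (c -> (b -> (~c -> (~a -> (c -> (~a -> (c -> b)))))))))): min(1, 1 − 0.9 + 1) = 1

1.00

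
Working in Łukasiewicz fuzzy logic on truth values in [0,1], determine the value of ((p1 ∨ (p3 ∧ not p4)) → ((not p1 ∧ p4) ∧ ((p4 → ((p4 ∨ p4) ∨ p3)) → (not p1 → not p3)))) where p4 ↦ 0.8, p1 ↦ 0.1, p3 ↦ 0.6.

not p4: Łukasiewicz ¬ gives 1 − 0.8 = 0.2
(p3 ∧ not p4) = min(0.6, 0.2) = 0.2
(p1 ∨ (p3 ∧ not p4)) = max(0.1, 0.2) = 0.2
not p1: Łukasiewicz ¬ gives 1 − 0.1 = 0.9
(not p1 ∧ p4) = min(0.9, 0.8) = 0.8
(p4 ∨ p4) = max(0.8, 0.8) = 0.8
((p4 ∨ p4) ∨ p3) = max(0.8, 0.6) = 0.8
(p4 → ((p4 ∨ p4) ∨ p3)): min(1, 1 − 0.8 + 0.8) = 1
not p1: Łukasiewicz ¬ gives 1 − 0.1 = 0.9
not p3: Łukasiewicz ¬ gives 1 − 0.6 = 0.4
(not p1 → not p3): min(1, 1 − 0.9 + 0.4) = 0.5
((p4 → ((p4 ∨ p4) ∨ p3)) → (not p1 → not p3)): min(1, 1 − 1 + 0.5) = 0.5
((not p1 ∧ p4) ∧ ((p4 → ((p4 ∨ p4) ∨ p3)) → (not p1 → not p3))) = min(0.8, 0.5) = 0.5
((p1 ∨ (p3 ∧ not p4)) → ((not p1 ∧ p4) ∧ ((p4 → ((p4 ∨ p4) ∨ p3)) → (not p1 → not p3)))): min(1, 1 − 0.2 + 0.5) = 1

1.00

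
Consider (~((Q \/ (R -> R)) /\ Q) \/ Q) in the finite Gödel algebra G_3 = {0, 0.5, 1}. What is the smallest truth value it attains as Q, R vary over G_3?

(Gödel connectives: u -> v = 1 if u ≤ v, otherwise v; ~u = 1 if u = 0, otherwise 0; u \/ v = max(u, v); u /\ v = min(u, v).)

0.50

The minimum is attained at Q = 0.5, R = 0:
  (R -> R): 0 ≤ 0, so result = 1
  (Q \/ (R -> R)) = max(0.5, 1) = 1
  ((Q \/ (R -> R)) /\ Q) = min(1, 0.5) = 0.5
  ~((Q \/ (R -> R)) /\ Q): Gödel ¬ of 0.5 = 0 (operand ≠ 0)
  (~((Q \/ (R -> R)) /\ Q) \/ Q) = max(0, 0.5) = 0.5
Checking all 9 assignments confirms none give a value below 0.50.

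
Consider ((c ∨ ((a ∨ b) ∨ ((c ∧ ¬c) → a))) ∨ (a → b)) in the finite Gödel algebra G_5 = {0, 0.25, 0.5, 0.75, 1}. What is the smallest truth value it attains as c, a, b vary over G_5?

Every assignment gives 1. For instance at c = 0, a = 0, b = 0:
  (a ∨ b) = max(0, 0) = 0
  ¬c: Gödel ¬ of 0 = 1 (operand is 0)
  (c ∧ ¬c) = min(0, 1) = 0
  ((c ∧ ¬c) → a): 0 ≤ 0, so result = 1
  ((a ∨ b) ∨ ((c ∧ ¬c) → a)) = max(0, 1) = 1
  (c ∨ ((a ∨ b) ∨ ((c ∧ ¬c) → a))) = max(0, 1) = 1
  (a → b): 0 ≤ 0, so result = 1
  ((c ∨ ((a ∨ b) ∨ ((c ∧ ¬c) → a))) ∨ (a → b)) = max(1, 1) = 1
All 125 assignments give value 1 — the formula is a G_5-tautology.

1.00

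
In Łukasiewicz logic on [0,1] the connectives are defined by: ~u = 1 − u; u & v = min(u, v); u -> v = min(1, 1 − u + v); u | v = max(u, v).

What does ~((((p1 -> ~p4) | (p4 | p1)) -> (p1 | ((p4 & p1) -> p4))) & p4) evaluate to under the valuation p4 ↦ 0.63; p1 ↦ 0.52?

0.37

~p4: Łukasiewicz ¬ gives 1 − 0.63 = 0.37
(p1 -> ~p4): min(1, 1 − 0.52 + 0.37) = 0.85
(p4 | p1) = max(0.63, 0.52) = 0.63
((p1 -> ~p4) | (p4 | p1)) = max(0.85, 0.63) = 0.85
(p4 & p1) = min(0.63, 0.52) = 0.52
((p4 & p1) -> p4): min(1, 1 − 0.52 + 0.63) = 1
(p1 | ((p4 & p1) -> p4)) = max(0.52, 1) = 1
(((p1 -> ~p4) | (p4 | p1)) -> (p1 | ((p4 & p1) -> p4))): min(1, 1 − 0.85 + 1) = 1
((((p1 -> ~p4) | (p4 | p1)) -> (p1 | ((p4 & p1) -> p4))) & p4) = min(1, 0.63) = 0.63
~((((p1 -> ~p4) | (p4 | p1)) -> (p1 | ((p4 & p1) -> p4))) & p4): Łukasiewicz ¬ gives 1 − 0.63 = 0.37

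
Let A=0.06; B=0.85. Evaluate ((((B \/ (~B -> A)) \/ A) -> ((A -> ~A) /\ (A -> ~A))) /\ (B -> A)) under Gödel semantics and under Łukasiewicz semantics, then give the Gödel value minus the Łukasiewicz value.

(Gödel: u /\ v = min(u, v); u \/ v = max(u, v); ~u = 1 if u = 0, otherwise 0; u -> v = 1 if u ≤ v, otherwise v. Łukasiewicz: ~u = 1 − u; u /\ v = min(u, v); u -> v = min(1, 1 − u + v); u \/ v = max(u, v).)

Gödel evaluation:
  ~B: Gödel ¬ of 0.85 = 0 (operand ≠ 0)
  (~B -> A): 0 ≤ 0.06, so result = 1
  (B \/ (~B -> A)) = max(0.85, 1) = 1
  ((B \/ (~B -> A)) \/ A) = max(1, 0.06) = 1
  ~A: Gödel ¬ of 0.06 = 0 (operand ≠ 0)
  (A -> ~A): 0.06 > 0, so result = 0
  ~A: Gödel ¬ of 0.06 = 0 (operand ≠ 0)
  (A -> ~A): 0.06 > 0, so result = 0
  ((A -> ~A) /\ (A -> ~A)) = min(0, 0) = 0
  (((B \/ (~B -> A)) \/ A) -> ((A -> ~A) /\ (A -> ~A))): 1 > 0, so result = 0
  (B -> A): 0.85 > 0.06, so result = 0.06
  ((((B \/ (~B -> A)) \/ A) -> ((A -> ~A) /\ (A -> ~A))) /\ (B -> A)) = min(0, 0.06) = 0
  Gödel value = 0
Łukasiewicz evaluation:
  ~B: Łukasiewicz ¬ gives 1 − 0.85 = 0.15
  (~B -> A): min(1, 1 − 0.15 + 0.06) = 0.91
  (B \/ (~B -> A)) = max(0.85, 0.91) = 0.91
  ((B \/ (~B -> A)) \/ A) = max(0.91, 0.06) = 0.91
  ~A: Łukasiewicz ¬ gives 1 − 0.06 = 0.94
  (A -> ~A): min(1, 1 − 0.06 + 0.94) = 1
  ~A: Łukasiewicz ¬ gives 1 − 0.06 = 0.94
  (A -> ~A): min(1, 1 − 0.06 + 0.94) = 1
  ((A -> ~A) /\ (A -> ~A)) = min(1, 1) = 1
  (((B \/ (~B -> A)) \/ A) -> ((A -> ~A) /\ (A -> ~A))): min(1, 1 − 0.91 + 1) = 1
  (B -> A): min(1, 1 − 0.85 + 0.06) = 0.21
  ((((B \/ (~B -> A)) \/ A) -> ((A -> ~A) /\ (A -> ~A))) /\ (B -> A)) = min(1, 0.21) = 0.21
  Łukasiewicz value = 0.21
Difference: 0 − 0.21 = -0.21

-0.21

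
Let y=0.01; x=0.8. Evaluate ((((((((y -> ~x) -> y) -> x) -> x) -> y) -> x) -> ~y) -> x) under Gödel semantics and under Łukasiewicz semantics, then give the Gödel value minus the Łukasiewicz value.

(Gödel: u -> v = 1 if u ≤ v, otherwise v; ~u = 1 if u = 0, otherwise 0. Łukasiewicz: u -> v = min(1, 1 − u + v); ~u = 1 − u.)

0.19

Gödel evaluation:
  ~x: Gödel ¬ of 0.8 = 0 (operand ≠ 0)
  (y -> ~x): 0.01 > 0, so result = 0
  ((y -> ~x) -> y): 0 ≤ 0.01, so result = 1
  (((y -> ~x) -> y) -> x): 1 > 0.8, so result = 0.8
  ((((y -> ~x) -> y) -> x) -> x): 0.8 ≤ 0.8, so result = 1
  (((((y -> ~x) -> y) -> x) -> x) -> y): 1 > 0.01, so result = 0.01
  ((((((y -> ~x) -> y) -> x) -> x) -> y) -> x): 0.01 ≤ 0.8, so result = 1
  ~y: Gödel ¬ of 0.01 = 0 (operand ≠ 0)
  (((((((y -> ~x) -> y) -> x) -> x) -> y) -> x) -> ~y): 1 > 0, so result = 0
  ((((((((y -> ~x) -> y) -> x) -> x) -> y) -> x) -> ~y) -> x): 0 ≤ 0.8, so result = 1
  Gödel value = 1
Łukasiewicz evaluation:
  ~x: Łukasiewicz ¬ gives 1 − 0.8 = 0.2
  (y -> ~x): min(1, 1 − 0.01 + 0.2) = 1
  ((y -> ~x) -> y): min(1, 1 − 1 + 0.01) = 0.01
  (((y -> ~x) -> y) -> x): min(1, 1 − 0.01 + 0.8) = 1
  ((((y -> ~x) -> y) -> x) -> x): min(1, 1 − 1 + 0.8) = 0.8
  (((((y -> ~x) -> y) -> x) -> x) -> y): min(1, 1 − 0.8 + 0.01) = 0.21
  ((((((y -> ~x) -> y) -> x) -> x) -> y) -> x): min(1, 1 − 0.21 + 0.8) = 1
  ~y: Łukasiewicz ¬ gives 1 − 0.01 = 0.99
  (((((((y -> ~x) -> y) -> x) -> x) -> y) -> x) -> ~y): min(1, 1 − 1 + 0.99) = 0.99
  ((((((((y -> ~x) -> y) -> x) -> x) -> y) -> x) -> ~y) -> x): min(1, 1 − 0.99 + 0.8) = 0.81
  Łukasiewicz value = 0.81
Difference: 1 − 0.81 = 0.19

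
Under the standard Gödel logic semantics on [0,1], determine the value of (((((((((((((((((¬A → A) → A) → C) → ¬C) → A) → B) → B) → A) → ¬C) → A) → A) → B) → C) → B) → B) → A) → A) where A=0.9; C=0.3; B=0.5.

¬A: Gödel ¬ of 0.9 = 0 (operand ≠ 0)
(¬A → A): 0 ≤ 0.9, so result = 1
((¬A → A) → A): 1 > 0.9, so result = 0.9
(((¬A → A) → A) → C): 0.9 > 0.3, so result = 0.3
¬C: Gödel ¬ of 0.3 = 0 (operand ≠ 0)
((((¬A → A) → A) → C) → ¬C): 0.3 > 0, so result = 0
(((((¬A → A) → A) → C) → ¬C) → A): 0 ≤ 0.9, so result = 1
((((((¬A → A) → A) → C) → ¬C) → A) → B): 1 > 0.5, so result = 0.5
(((((((¬A → A) → A) → C) → ¬C) → A) → B) → B): 0.5 ≤ 0.5, so result = 1
((((((((¬A → A) → A) → C) → ¬C) → A) → B) → B) → A): 1 > 0.9, so result = 0.9
¬C: Gödel ¬ of 0.3 = 0 (operand ≠ 0)
(((((((((¬A → A) → A) → C) → ¬C) → A) → B) → B) → A) → ¬C): 0.9 > 0, so result = 0
((((((((((¬A → A) → A) → C) → ¬C) → A) → B) → B) → A) → ¬C) → A): 0 ≤ 0.9, so result = 1
(((((((((((¬A → A) → A) → C) → ¬C) → A) → B) → B) → A) → ¬C) → A) → A): 1 > 0.9, so result = 0.9
((((((((((((¬A → A) → A) → C) → ¬C) → A) → B) → B) → A) → ¬C) → A) → A) → B): 0.9 > 0.5, so result = 0.5
(((((((((((((¬A → A) → A) → C) → ¬C) → A) → B) → B) → A) → ¬C) → A) → A) → B) → C): 0.5 > 0.3, so result = 0.3
((((((((((((((¬A → A) → A) → C) → ¬C) → A) → B) → B) → A) → ¬C) → A) → A) → B) → C) → B): 0.3 ≤ 0.5, so result = 1
(((((((((((((((¬A → A) → A) → C) → ¬C) → A) → B) → B) → A) → ¬C) → A) → A) → B) → C) → B) → B): 1 > 0.5, so result = 0.5
((((((((((((((((¬A → A) → A) → C) → ¬C) → A) → B) → B) → A) → ¬C) → A) → A) → B) → C) → B) → B) → A): 0.5 ≤ 0.9, so result = 1
(((((((((((((((((¬A → A) → A) → C) → ¬C) → A) → B) → B) → A) → ¬C) → A) → A) → B) → C) → B) → B) → A) → A): 1 > 0.9, so result = 0.9

0.90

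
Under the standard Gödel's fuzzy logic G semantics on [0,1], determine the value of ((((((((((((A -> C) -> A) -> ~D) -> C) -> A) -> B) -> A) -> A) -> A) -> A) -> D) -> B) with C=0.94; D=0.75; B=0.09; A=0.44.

(A -> C): 0.44 ≤ 0.94, so result = 1
((A -> C) -> A): 1 > 0.44, so result = 0.44
~D: Gödel ¬ of 0.75 = 0 (operand ≠ 0)
(((A -> C) -> A) -> ~D): 0.44 > 0, so result = 0
((((A -> C) -> A) -> ~D) -> C): 0 ≤ 0.94, so result = 1
(((((A -> C) -> A) -> ~D) -> C) -> A): 1 > 0.44, so result = 0.44
((((((A -> C) -> A) -> ~D) -> C) -> A) -> B): 0.44 > 0.09, so result = 0.09
(((((((A -> C) -> A) -> ~D) -> C) -> A) -> B) -> A): 0.09 ≤ 0.44, so result = 1
((((((((A -> C) -> A) -> ~D) -> C) -> A) -> B) -> A) -> A): 1 > 0.44, so result = 0.44
(((((((((A -> C) -> A) -> ~D) -> C) -> A) -> B) -> A) -> A) -> A): 0.44 ≤ 0.44, so result = 1
((((((((((A -> C) -> A) -> ~D) -> C) -> A) -> B) -> A) -> A) -> A) -> A): 1 > 0.44, so result = 0.44
(((((((((((A -> C) -> A) -> ~D) -> C) -> A) -> B) -> A) -> A) -> A) -> A) -> D): 0.44 ≤ 0.75, so result = 1
((((((((((((A -> C) -> A) -> ~D) -> C) -> A) -> B) -> A) -> A) -> A) -> A) -> D) -> B): 1 > 0.09, so result = 0.09

0.09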